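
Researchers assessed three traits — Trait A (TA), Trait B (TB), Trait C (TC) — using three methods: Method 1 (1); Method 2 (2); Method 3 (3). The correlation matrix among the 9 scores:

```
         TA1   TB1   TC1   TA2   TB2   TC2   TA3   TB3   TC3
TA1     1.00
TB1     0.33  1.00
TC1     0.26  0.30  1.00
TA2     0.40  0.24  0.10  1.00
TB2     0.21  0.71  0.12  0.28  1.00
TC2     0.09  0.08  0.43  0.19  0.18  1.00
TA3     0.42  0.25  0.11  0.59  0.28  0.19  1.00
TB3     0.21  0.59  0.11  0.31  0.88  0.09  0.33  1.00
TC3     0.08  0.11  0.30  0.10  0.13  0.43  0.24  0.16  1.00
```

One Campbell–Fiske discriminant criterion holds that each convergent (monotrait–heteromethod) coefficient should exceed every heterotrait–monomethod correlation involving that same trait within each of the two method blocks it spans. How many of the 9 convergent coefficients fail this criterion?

1

Each convergent coefficient versus the relevant comparison correlations:
TA (methods 1·2): 0.40 vs {0.33, 0.28, 0.26, 0.19} → pass.
TA (methods 1·3): 0.42 vs {0.33, 0.33, 0.26, 0.24} → pass.
TA (methods 2·3): 0.59 vs {0.28, 0.33, 0.19, 0.24} → pass.
TB (methods 1·2): 0.71 vs {0.33, 0.28, 0.30, 0.18} → pass.
TB (methods 1·3): 0.59 vs {0.33, 0.33, 0.30, 0.16} → pass.
TB (methods 2·3): 0.88 vs {0.28, 0.33, 0.18, 0.16} → pass.
TC (methods 1·2): 0.43 vs {0.26, 0.19, 0.30, 0.18} → pass.
TC (methods 1·3): 0.30 vs {0.26, 0.24, 0.30, 0.16} → fail.
TC (methods 2·3): 0.43 vs {0.19, 0.24, 0.18, 0.16} → pass.
1 of 9 fail.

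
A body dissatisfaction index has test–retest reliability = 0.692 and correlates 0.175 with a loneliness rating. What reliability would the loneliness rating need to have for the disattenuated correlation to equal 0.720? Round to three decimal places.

0.085

r_true = r_obs / √(r_xx · r_yy) ⇒ 0.720 = 0.175 / √(0.692 · r_yy).
√(0.692 · r_yy) = 0.175 / 0.720 = 0.2431; 0.692 · r_yy = 0.0591; r_yy = 0.0591 / 0.692 ≈ 0.085.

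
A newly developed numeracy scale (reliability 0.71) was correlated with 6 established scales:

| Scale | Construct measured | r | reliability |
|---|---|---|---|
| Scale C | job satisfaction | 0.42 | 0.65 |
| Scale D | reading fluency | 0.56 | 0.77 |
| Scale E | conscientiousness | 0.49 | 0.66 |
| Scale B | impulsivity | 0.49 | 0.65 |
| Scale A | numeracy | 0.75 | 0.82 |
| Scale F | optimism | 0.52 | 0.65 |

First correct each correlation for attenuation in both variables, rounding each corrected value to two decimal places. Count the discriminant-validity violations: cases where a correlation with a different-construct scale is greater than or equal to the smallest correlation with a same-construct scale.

Disattenuated r (r / √(r_scale · r_new)):
  Scale C (disc): 0.42 / √(0.65·0.71) = 0.62
  Scale D (disc): 0.56 / √(0.77·0.71) = 0.76
  Scale E (disc): 0.49 / √(0.66·0.71) = 0.72
  Scale B (disc): 0.49 / √(0.65·0.71) = 0.72
  Scale A (conv): 0.75 / √(0.82·0.71) = 0.98
  Scale F (disc): 0.52 / √(0.65·0.71) = 0.77
Smallest convergent = 0.98. Discriminant values: 0.62, 0.76, 0.72, 0.72, 0.77; count ≥ 0.98 → 0.

0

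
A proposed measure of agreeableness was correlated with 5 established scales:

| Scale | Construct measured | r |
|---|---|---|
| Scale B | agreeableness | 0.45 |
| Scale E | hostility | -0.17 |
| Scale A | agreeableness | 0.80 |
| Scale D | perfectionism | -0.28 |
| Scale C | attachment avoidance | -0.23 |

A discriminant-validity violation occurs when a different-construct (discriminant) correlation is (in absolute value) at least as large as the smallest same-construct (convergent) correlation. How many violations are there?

0

Convergent (same construct = agreeableness): Scale B, Scale A.
Smallest convergent = 0.45. Discriminant |r|: 0.17, 0.28, 0.23; count ≥ 0.45 → 0.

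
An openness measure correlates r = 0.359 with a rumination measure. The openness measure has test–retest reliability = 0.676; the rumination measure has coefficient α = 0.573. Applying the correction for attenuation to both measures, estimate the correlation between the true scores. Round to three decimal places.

0.577

r_true = r_obs / √(r_xx · r_yy) = 0.359 / √(0.676 × 0.573) = 0.359 / √0.387348 = 0.359 / 0.6224 ≈ 0.577.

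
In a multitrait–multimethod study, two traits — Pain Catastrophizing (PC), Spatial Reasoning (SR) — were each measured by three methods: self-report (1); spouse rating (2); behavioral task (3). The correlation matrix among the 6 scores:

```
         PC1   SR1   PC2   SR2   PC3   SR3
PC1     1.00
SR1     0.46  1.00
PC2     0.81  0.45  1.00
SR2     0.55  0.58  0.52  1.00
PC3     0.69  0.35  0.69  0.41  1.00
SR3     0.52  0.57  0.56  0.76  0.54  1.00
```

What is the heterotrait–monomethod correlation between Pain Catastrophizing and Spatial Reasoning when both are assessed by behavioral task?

0.54

Different traits, same method: r(PC3, SR3) = 0.54.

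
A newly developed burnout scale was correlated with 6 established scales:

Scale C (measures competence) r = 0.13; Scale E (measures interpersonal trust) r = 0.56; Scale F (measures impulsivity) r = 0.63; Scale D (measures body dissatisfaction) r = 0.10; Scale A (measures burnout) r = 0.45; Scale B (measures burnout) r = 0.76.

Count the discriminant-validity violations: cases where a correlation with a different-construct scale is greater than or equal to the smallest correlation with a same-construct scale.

Convergent (same construct = burnout): Scale A, Scale B.
Smallest convergent = 0.45. Discriminant values: 0.13, 0.56, 0.63, 0.10; count ≥ 0.45 → 2.

2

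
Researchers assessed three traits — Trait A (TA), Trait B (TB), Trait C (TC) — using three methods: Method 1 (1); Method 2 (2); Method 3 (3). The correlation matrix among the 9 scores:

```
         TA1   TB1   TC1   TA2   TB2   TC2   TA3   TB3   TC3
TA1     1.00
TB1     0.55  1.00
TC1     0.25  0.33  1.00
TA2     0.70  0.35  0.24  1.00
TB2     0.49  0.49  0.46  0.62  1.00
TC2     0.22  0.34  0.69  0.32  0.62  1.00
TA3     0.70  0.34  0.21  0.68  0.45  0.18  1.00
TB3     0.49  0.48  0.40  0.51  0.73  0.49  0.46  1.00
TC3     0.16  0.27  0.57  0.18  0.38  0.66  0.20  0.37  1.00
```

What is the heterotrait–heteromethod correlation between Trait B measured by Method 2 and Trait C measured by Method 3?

Different traits and methods: r(TB2, TC3) = 0.38.

0.38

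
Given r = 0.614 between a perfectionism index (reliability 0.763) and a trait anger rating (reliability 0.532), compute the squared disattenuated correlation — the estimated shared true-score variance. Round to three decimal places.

0.929

Disattenuated r = 0.614 / √(0.763 × 0.532) = 0.614 / 0.6371 = 0.9637.
Shared true-score variance = 0.9637² = 0.9287 ≈ 0.929.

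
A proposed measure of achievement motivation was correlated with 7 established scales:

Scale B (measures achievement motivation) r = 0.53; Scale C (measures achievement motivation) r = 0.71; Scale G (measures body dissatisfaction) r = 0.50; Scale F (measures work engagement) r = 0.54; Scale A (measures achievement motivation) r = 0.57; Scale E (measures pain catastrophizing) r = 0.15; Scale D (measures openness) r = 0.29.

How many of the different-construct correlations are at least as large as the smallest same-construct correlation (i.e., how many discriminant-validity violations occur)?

1

Convergent (same construct = achievement motivation): Scale B, Scale C, Scale A.
Smallest convergent = 0.53. Discriminant values: 0.50, 0.54, 0.15, 0.29; count ≥ 0.53 → 1.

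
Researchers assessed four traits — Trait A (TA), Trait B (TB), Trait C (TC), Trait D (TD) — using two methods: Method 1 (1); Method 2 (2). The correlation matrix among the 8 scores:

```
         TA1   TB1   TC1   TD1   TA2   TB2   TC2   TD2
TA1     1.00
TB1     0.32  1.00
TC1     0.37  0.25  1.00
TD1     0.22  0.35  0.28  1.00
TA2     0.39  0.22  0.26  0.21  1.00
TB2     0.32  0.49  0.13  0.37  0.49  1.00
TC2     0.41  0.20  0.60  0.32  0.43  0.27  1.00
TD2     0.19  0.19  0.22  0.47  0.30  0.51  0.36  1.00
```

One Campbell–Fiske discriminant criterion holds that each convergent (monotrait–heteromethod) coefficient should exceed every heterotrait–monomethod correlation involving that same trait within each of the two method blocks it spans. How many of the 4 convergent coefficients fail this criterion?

Each convergent coefficient versus the relevant comparison correlations:
TA (methods 1·2): 0.39 vs {0.32, 0.49, 0.37, 0.43, 0.22, 0.30} → fail.
TB (methods 1·2): 0.49 vs {0.32, 0.49, 0.25, 0.27, 0.35, 0.51} → fail.
TC (methods 1·2): 0.60 vs {0.37, 0.43, 0.25, 0.27, 0.28, 0.36} → pass.
TD (methods 1·2): 0.47 vs {0.22, 0.30, 0.35, 0.51, 0.28, 0.36} → fail.
3 of 4 fail.

3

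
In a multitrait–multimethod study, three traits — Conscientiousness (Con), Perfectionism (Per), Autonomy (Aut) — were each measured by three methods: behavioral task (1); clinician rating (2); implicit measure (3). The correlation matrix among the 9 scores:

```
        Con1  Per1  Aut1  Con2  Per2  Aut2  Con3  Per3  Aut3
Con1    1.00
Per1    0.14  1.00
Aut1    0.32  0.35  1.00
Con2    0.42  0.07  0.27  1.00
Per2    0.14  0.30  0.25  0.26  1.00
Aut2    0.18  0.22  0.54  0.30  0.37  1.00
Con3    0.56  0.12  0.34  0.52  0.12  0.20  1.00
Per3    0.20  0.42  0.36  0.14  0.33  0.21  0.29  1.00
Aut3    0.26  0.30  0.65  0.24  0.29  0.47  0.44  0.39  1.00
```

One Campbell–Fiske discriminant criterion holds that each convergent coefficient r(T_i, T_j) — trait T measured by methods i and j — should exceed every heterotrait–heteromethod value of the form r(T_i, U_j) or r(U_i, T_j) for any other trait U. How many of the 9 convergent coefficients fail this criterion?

Each convergent coefficient versus the relevant comparison correlations:
Con (methods 1·2): 0.42 vs {0.14, 0.07, 0.18, 0.27} → pass.
Con (methods 1·3): 0.56 vs {0.20, 0.12, 0.26, 0.34} → pass.
Con (methods 2·3): 0.52 vs {0.14, 0.12, 0.24, 0.20} → pass.
Per (methods 1·2): 0.30 vs {0.07, 0.14, 0.22, 0.25} → pass.
Per (methods 1·3): 0.42 vs {0.12, 0.20, 0.30, 0.36} → pass.
Per (methods 2·3): 0.33 vs {0.12, 0.14, 0.29, 0.21} → pass.
Aut (methods 1·2): 0.54 vs {0.27, 0.18, 0.25, 0.22} → pass.
Aut (methods 1·3): 0.65 vs {0.34, 0.26, 0.36, 0.30} → pass.
Aut (methods 2·3): 0.47 vs {0.20, 0.24, 0.21, 0.29} → pass.
0 of 9 fail.

0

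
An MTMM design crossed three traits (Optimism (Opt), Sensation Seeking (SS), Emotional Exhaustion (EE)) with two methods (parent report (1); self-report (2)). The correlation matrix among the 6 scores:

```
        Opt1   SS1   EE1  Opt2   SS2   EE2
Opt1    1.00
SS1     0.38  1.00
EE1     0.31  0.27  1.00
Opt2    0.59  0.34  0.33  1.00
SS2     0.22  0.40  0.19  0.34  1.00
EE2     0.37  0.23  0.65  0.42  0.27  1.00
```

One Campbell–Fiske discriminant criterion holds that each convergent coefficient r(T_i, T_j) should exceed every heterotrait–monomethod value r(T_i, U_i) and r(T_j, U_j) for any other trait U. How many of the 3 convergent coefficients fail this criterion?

Each convergent coefficient versus the relevant comparison correlations:
Opt (methods 1·2): 0.59 vs {0.38, 0.34, 0.31, 0.42} → pass.
SS (methods 1·2): 0.40 vs {0.38, 0.34, 0.27, 0.27} → pass.
EE (methods 1·2): 0.65 vs {0.31, 0.42, 0.27, 0.27} → pass.
0 of 3 fail.

0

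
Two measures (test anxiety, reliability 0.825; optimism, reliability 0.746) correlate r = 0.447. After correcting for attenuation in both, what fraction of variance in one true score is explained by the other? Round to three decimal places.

Disattenuated r = 0.447 / √(0.825 × 0.746) = 0.447 / 0.7845 = 0.5698.
Shared true-score variance = 0.5698² = 0.3247 ≈ 0.325.

0.325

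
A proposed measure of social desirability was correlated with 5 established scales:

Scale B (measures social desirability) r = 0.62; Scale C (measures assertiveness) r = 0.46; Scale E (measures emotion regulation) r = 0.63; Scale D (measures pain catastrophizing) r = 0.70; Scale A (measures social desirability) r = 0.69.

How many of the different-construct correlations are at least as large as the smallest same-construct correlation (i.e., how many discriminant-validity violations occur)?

2

Convergent (same construct = social desirability): Scale B, Scale A.
Smallest convergent = 0.62. Discriminant values: 0.46, 0.63, 0.70; count ≥ 0.62 → 2.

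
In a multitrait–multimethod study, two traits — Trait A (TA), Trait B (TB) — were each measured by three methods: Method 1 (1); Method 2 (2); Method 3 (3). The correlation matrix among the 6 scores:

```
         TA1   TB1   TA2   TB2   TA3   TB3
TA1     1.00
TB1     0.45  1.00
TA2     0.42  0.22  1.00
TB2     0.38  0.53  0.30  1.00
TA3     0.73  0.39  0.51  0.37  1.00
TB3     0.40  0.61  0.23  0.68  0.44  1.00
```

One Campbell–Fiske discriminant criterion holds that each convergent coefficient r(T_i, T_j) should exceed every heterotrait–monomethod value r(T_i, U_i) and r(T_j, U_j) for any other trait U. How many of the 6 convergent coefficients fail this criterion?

Convergent coefficients and their comparison sets:
TA (methods 1·2): 0.42 vs {0.45, 0.30} → fail.
TA (methods 1·3): 0.73 vs {0.45, 0.44} → pass.
TA (methods 2·3): 0.51 vs {0.30, 0.44} → pass.
TB (methods 1·2): 0.53 vs {0.45, 0.30} → pass.
TB (methods 1·3): 0.61 vs {0.45, 0.44} → pass.
TB (methods 2·3): 0.68 vs {0.30, 0.44} → pass.
1 of 6 fail.

1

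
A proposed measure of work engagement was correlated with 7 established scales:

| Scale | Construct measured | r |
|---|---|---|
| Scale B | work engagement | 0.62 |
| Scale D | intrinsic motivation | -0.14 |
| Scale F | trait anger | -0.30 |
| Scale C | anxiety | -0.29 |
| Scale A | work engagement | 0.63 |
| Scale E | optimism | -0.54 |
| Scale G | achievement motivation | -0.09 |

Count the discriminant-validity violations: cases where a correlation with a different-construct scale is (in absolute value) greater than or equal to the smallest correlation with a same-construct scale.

0

Convergent (same construct = work engagement): Scale B, Scale A.
Smallest convergent = 0.62. Discriminant |r|: 0.14, 0.30, 0.29, 0.54, 0.09; count ≥ 0.62 → 0.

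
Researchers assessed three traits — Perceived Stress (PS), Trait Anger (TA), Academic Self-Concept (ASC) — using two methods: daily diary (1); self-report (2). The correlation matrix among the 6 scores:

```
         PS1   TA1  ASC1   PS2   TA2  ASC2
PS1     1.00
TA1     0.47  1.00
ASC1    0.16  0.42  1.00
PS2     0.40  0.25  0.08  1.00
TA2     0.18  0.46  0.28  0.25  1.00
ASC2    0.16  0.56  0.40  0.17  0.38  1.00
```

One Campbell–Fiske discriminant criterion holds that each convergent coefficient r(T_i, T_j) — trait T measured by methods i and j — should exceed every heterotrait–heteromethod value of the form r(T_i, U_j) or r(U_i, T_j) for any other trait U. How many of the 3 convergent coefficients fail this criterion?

Convergent coefficients and their comparison sets:
PS (methods 1·2): 0.40 vs {0.18, 0.25, 0.16, 0.08} → pass.
TA (methods 1·2): 0.46 vs {0.25, 0.18, 0.56, 0.28} → fail.
ASC (methods 1·2): 0.40 vs {0.08, 0.16, 0.28, 0.56} → fail.
2 of 3 fail.

2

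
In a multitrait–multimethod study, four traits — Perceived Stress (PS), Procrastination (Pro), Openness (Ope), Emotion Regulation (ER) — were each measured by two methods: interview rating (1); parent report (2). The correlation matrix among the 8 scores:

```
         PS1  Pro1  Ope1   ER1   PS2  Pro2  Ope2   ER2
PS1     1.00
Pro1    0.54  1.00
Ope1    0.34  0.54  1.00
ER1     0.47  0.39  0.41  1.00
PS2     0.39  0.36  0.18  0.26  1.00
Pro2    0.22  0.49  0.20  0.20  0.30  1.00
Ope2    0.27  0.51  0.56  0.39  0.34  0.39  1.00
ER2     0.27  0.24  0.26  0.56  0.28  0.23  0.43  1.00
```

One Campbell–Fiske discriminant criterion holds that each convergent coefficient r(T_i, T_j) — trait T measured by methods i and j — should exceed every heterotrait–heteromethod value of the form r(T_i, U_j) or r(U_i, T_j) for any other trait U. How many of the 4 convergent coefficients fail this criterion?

Checking each validity diagonal entry against its comparison values:
PS (methods 1·2): 0.39 vs {0.22, 0.36, 0.27, 0.18, 0.27, 0.26} → pass.
Pro (methods 1·2): 0.49 vs {0.36, 0.22, 0.51, 0.20, 0.24, 0.20} → fail.
Ope (methods 1·2): 0.56 vs {0.18, 0.27, 0.20, 0.51, 0.26, 0.39} → pass.
ER (methods 1·2): 0.56 vs {0.26, 0.27, 0.20, 0.24, 0.39, 0.26} → pass.
1 of 4 fail.

1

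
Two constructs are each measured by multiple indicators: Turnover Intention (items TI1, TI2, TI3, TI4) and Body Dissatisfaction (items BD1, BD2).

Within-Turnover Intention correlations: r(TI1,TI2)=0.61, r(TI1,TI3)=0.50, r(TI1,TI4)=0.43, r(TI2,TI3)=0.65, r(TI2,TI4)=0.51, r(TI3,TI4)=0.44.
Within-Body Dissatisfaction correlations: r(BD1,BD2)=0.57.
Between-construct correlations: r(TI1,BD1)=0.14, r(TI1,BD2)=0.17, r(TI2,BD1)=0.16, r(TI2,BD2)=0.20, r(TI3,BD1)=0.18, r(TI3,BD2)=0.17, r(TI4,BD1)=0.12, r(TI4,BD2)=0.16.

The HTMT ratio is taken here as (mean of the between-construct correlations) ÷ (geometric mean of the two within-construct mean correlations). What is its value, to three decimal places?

Mean heterotrait r = 1.30/8 = 0.1625.
Mean within-TI = 3.14/6 = 0.5233; mean within-BD = 0.57/1 = 0.5700.
Geometric mean = √(0.5233 × 0.5700) = 0.5462.
HTMT = 0.1625 / 0.5462 = 0.298.

0.298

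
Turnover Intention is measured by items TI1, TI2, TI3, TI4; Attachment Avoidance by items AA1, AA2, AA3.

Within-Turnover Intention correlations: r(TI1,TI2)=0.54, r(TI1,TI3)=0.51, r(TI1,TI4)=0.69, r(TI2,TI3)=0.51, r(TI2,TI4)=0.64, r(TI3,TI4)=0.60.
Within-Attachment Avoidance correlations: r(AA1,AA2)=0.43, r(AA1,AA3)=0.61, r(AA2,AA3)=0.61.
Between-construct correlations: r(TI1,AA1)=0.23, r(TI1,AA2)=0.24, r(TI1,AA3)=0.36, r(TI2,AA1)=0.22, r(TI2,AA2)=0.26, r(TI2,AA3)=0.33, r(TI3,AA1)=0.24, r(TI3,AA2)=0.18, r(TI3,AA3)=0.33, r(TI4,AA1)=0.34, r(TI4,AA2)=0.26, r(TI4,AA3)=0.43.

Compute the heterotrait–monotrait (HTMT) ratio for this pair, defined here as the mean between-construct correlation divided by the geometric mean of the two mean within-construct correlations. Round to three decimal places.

0.504

Mean heterotrait r = 3.42/12 = 0.2850.
Mean within-TI = 3.49/6 = 0.5817; mean within-AA = 1.65/3 = 0.5500.
Geometric mean = √(0.5817 × 0.5500) = 0.5656.
HTMT = 0.2850 / 0.5656 = 0.504.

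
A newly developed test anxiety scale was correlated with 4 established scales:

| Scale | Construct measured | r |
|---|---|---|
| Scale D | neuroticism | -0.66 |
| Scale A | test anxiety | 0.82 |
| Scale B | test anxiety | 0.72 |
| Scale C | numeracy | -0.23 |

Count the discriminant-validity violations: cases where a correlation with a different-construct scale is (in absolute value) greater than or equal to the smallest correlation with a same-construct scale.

Convergent (same construct = test anxiety): Scale A, Scale B.
Smallest convergent = 0.72. Discriminant |r|: 0.66, 0.23; count ≥ 0.72 → 0.

0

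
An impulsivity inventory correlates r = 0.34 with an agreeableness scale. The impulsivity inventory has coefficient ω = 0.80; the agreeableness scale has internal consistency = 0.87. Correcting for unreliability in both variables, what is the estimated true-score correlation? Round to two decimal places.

0.41

r_true = r_obs / √(r_xx · r_yy) = 0.34 / √(0.80 × 0.87) = 0.34 / √0.6960 = 0.34 / 0.8343 ≈ 0.41.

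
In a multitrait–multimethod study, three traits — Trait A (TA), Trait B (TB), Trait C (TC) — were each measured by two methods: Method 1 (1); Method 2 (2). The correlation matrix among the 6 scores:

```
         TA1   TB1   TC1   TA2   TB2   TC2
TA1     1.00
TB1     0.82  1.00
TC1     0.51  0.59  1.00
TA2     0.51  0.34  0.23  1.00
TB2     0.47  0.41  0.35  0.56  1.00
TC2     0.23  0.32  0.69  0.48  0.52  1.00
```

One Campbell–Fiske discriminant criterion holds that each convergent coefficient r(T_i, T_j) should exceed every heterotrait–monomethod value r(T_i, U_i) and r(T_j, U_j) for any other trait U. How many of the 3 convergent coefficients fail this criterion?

2

Convergent coefficients and their comparison sets:
TA (methods 1·2): 0.51 vs {0.82, 0.56, 0.51, 0.48} → fail.
TB (methods 1·2): 0.41 vs {0.82, 0.56, 0.59, 0.52} → fail.
TC (methods 1·2): 0.69 vs {0.51, 0.48, 0.59, 0.52} → pass.
2 of 3 fail.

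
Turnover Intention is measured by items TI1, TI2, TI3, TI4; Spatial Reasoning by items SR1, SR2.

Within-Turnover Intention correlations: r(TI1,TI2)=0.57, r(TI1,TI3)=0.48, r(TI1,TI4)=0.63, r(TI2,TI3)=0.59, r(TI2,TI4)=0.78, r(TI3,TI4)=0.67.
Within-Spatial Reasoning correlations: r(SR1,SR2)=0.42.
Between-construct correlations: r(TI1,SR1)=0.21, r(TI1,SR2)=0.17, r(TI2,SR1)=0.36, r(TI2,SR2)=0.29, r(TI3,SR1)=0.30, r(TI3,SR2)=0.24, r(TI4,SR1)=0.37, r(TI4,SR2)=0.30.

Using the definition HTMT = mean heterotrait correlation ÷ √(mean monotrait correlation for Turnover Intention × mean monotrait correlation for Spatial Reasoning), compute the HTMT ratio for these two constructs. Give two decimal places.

0.55

Between-construct mean = 2.24/8 = 0.2800.
Mean within-TI = 3.72/6 = 0.6200; mean within-SR = 0.42/1 = 0.4200.
Geometric mean = √(0.6200 × 0.4200) = 0.5103.
HTMT = 0.2800 / 0.5103 = 0.55.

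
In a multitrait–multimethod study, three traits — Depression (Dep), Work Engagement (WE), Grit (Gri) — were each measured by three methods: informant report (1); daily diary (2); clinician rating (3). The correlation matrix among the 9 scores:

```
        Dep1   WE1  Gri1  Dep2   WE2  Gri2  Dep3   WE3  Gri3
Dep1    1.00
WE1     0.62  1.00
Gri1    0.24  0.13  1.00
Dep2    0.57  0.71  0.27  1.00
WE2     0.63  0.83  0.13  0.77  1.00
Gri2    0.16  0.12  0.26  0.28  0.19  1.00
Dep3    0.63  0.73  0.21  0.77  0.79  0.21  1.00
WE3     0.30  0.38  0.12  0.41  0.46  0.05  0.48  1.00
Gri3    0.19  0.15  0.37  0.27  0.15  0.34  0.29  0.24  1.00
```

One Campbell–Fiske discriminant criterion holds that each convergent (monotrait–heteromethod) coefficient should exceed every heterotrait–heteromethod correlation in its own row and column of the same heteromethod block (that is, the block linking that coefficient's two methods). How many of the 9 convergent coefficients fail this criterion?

Convergent coefficients and their comparison sets:
Dep (methods 1·2): 0.57 vs {0.63, 0.71, 0.16, 0.27} → fail.
Dep (methods 1·3): 0.63 vs {0.30, 0.73, 0.19, 0.21} → fail.
Dep (methods 2·3): 0.77 vs {0.41, 0.79, 0.27, 0.21} → fail.
WE (methods 1·2): 0.83 vs {0.71, 0.63, 0.12, 0.13} → pass.
WE (methods 1·3): 0.38 vs {0.73, 0.30, 0.15, 0.12} → fail.
WE (methods 2·3): 0.46 vs {0.79, 0.41, 0.15, 0.05} → fail.
Gri (methods 1·2): 0.26 vs {0.27, 0.16, 0.13, 0.12} → fail.
Gri (methods 1·3): 0.37 vs {0.21, 0.19, 0.12, 0.15} → pass.
Gri (methods 2·3): 0.34 vs {0.21, 0.27, 0.05, 0.15} → pass.
6 of 9 fail.

6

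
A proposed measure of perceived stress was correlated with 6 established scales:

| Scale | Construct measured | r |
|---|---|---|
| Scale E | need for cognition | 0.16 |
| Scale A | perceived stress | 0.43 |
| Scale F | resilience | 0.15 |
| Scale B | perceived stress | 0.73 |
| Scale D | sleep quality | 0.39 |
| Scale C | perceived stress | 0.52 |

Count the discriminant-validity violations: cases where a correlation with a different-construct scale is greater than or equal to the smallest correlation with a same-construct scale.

Convergent (same construct = perceived stress): Scale A, Scale B, Scale C.
Smallest convergent = 0.43. Discriminant values: 0.16, 0.15, 0.39; count ≥ 0.43 → 0.

0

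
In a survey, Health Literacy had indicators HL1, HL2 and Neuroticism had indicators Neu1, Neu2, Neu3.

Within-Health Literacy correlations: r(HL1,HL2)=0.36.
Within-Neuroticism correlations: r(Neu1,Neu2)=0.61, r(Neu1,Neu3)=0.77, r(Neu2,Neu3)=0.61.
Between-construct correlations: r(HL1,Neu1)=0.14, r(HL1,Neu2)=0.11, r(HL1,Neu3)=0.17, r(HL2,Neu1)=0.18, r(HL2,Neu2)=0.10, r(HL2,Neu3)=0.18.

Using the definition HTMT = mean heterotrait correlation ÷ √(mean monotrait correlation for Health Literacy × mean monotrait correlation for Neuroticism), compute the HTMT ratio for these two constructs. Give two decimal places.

0.30

Mean heterotrait r = 0.88/6 = 0.1467.
Mean within-HL = 0.36/1 = 0.3600; mean within-Neu = 1.99/3 = 0.6633.
Geometric mean = √(0.3600 × 0.6633) = 0.4887.
HTMT = 0.1467 / 0.4887 = 0.30.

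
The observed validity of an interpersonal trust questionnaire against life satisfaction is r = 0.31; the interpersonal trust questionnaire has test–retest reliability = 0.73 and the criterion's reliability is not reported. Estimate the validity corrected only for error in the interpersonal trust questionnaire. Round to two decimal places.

Single correction: r_c = r_obs / √r_xx = 0.31 / √0.73 = 0.31 / 0.8544 ≈ 0.36.

0.36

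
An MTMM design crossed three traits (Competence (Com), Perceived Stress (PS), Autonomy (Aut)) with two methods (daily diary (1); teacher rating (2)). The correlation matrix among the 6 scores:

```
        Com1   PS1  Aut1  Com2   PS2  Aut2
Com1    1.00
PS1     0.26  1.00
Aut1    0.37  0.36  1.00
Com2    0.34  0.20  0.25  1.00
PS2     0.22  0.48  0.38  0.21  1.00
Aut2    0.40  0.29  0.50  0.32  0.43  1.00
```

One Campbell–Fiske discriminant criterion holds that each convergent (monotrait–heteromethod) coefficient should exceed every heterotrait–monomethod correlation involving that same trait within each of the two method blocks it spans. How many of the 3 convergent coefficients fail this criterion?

1

Convergent coefficients and their comparison sets:
Com (methods 1·2): 0.34 vs {0.26, 0.21, 0.37, 0.32} → fail.
PS (methods 1·2): 0.48 vs {0.26, 0.21, 0.36, 0.43} → pass.
Aut (methods 1·2): 0.50 vs {0.37, 0.32, 0.36, 0.43} → pass.
1 of 3 fail.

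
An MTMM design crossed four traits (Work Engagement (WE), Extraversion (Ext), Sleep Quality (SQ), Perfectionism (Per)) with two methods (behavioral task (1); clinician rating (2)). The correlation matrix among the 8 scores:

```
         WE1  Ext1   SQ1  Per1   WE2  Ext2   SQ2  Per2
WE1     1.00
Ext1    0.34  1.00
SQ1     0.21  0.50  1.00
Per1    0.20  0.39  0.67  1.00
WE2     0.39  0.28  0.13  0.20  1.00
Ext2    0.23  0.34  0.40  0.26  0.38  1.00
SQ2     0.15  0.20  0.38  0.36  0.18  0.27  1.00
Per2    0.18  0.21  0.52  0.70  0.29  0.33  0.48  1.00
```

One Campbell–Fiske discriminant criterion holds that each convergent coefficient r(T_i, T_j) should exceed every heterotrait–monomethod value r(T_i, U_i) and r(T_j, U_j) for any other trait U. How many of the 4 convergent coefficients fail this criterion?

Convergent coefficients and their comparison sets:
WE (methods 1·2): 0.39 vs {0.34, 0.38, 0.21, 0.18, 0.20, 0.29} → pass.
Ext (methods 1·2): 0.34 vs {0.34, 0.38, 0.50, 0.27, 0.39, 0.33} → fail.
SQ (methods 1·2): 0.38 vs {0.21, 0.18, 0.50, 0.27, 0.67, 0.48} → fail.
Per (methods 1·2): 0.70 vs {0.20, 0.29, 0.39, 0.33, 0.67, 0.48} → pass.
2 of 4 fail.

2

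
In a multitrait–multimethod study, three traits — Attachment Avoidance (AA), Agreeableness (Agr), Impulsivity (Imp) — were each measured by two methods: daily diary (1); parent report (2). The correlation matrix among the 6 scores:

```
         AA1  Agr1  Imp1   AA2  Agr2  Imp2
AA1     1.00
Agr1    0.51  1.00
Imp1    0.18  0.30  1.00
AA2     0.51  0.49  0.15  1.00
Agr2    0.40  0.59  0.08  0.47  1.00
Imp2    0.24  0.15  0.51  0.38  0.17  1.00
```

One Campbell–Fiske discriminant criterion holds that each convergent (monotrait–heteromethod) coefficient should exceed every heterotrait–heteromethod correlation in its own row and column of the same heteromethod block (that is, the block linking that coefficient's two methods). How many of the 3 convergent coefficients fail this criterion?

Convergent coefficients and their comparison sets:
AA (methods 1·2): 0.51 vs {0.40, 0.49, 0.24, 0.15} → pass.
Agr (methods 1·2): 0.59 vs {0.49, 0.40, 0.15, 0.08} → pass.
Imp (methods 1·2): 0.51 vs {0.15, 0.24, 0.08, 0.15} → pass.
0 of 3 fail.

0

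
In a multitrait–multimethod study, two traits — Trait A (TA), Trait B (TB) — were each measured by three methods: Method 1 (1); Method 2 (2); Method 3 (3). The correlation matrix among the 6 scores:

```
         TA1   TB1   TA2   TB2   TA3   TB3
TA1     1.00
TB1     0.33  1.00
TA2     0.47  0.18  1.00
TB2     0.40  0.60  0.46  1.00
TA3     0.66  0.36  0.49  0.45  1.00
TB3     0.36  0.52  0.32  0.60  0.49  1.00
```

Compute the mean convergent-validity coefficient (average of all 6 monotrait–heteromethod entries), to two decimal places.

0.56

Convergent values: 0.47, 0.66, 0.49, 0.60, 0.52, 0.60; mean = 3.34/6 = 0.56.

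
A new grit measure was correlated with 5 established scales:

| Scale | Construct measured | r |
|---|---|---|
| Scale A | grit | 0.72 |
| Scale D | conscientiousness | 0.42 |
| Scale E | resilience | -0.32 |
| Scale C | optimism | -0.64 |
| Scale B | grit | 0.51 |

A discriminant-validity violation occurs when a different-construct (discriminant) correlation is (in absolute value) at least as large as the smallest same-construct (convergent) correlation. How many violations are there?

1

Convergent (same construct = grit): Scale A, Scale B.
Smallest convergent = 0.51. Discriminant |r|: 0.42, 0.32, 0.64; count ≥ 0.51 → 1.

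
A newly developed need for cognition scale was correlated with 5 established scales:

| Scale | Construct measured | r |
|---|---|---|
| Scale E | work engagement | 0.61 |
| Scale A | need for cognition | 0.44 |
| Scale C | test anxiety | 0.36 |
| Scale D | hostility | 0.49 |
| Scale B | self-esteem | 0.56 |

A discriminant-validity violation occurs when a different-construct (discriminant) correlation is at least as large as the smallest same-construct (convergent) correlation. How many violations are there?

Convergent (same construct = need for cognition): Scale A.
Smallest convergent = 0.44. Discriminant values: 0.61, 0.36, 0.49, 0.56; count ≥ 0.44 → 3.

3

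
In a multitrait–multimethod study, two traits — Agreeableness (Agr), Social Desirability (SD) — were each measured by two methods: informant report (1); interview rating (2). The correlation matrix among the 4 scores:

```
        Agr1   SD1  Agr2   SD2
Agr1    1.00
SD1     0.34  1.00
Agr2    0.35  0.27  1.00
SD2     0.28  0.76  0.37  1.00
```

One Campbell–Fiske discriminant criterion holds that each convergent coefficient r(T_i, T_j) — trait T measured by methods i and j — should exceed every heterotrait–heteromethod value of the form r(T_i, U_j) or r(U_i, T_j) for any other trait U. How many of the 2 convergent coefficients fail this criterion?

0

Convergent coefficients and their comparison sets:
Agr (methods 1·2): 0.35 vs {0.28, 0.27} → pass.
SD (methods 1·2): 0.76 vs {0.27, 0.28} → pass.
0 of 2 fail.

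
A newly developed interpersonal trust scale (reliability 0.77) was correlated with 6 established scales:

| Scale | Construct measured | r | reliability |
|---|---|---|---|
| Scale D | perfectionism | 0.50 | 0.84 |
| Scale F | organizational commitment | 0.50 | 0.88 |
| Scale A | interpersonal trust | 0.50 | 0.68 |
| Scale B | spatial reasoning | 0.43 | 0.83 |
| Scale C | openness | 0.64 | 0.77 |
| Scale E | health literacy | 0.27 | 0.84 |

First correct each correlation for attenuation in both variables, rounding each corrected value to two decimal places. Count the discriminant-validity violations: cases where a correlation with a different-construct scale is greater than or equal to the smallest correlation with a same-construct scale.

1

Disattenuated r (r / √(r_scale · r_new)):
  Scale D (disc): 0.50 / √(0.84·0.77) = 0.62
  Scale F (disc): 0.50 / √(0.88·0.77) = 0.61
  Scale A (conv): 0.50 / √(0.68·0.77) = 0.69
  Scale B (disc): 0.43 / √(0.83·0.77) = 0.54
  Scale C (disc): 0.64 / √(0.77·0.77) = 0.83
  Scale E (disc): 0.27 / √(0.84·0.77) = 0.34
Smallest convergent = 0.69. Discriminant values: 0.62, 0.61, 0.54, 0.83, 0.34; count ≥ 0.69 → 1.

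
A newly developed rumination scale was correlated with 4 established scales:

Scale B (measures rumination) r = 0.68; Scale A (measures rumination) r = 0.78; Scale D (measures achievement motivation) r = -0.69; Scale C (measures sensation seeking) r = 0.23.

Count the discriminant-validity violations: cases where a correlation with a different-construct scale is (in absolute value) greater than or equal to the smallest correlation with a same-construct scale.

Convergent (same construct = rumination): Scale B, Scale A.
Smallest convergent = 0.68. Discriminant |r|: 0.69, 0.23; count ≥ 0.68 → 1.

1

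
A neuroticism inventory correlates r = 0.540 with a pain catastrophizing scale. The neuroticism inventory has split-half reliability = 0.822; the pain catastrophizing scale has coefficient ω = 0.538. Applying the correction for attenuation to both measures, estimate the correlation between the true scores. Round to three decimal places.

r_true = r_obs / √(r_xx · r_yy) = 0.540 / √(0.822 × 0.538) = 0.540 / √0.442236 = 0.540 / 0.6650 ≈ 0.812.

0.812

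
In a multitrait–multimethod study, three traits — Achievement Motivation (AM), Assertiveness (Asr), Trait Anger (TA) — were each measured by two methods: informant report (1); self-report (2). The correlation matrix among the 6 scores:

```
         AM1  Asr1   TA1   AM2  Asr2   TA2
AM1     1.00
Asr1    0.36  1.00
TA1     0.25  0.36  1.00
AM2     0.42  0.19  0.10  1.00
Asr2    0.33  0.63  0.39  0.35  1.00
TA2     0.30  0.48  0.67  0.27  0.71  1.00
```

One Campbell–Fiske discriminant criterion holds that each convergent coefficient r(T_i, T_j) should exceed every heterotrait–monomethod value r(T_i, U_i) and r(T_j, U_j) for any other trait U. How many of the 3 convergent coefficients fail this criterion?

2

Checking each validity diagonal entry against its comparison values:
AM (methods 1·2): 0.42 vs {0.36, 0.35, 0.25, 0.27} → pass.
Asr (methods 1·2): 0.63 vs {0.36, 0.35, 0.36, 0.71} → fail.
TA (methods 1·2): 0.67 vs {0.25, 0.27, 0.36, 0.71} → fail.
2 of 3 fail.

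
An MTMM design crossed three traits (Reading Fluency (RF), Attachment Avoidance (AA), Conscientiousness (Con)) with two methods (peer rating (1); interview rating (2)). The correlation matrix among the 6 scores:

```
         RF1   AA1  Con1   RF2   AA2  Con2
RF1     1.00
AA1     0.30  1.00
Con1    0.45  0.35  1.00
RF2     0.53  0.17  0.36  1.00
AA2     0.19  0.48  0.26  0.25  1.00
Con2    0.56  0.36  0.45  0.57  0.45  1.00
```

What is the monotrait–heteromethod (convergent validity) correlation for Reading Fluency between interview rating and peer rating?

Same trait (RF), different methods: r(RF2, RF1) = 0.53.

0.53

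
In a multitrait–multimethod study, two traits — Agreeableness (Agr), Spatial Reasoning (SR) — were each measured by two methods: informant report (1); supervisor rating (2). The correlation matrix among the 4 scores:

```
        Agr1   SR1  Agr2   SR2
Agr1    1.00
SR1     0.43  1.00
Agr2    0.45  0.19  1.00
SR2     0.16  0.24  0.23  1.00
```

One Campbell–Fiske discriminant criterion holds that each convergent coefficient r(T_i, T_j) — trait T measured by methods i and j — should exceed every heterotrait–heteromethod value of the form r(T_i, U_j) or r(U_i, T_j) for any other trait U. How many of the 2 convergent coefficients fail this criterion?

Convergent coefficients and their comparison sets:
Agr (methods 1·2): 0.45 vs {0.16, 0.19} → pass.
SR (methods 1·2): 0.24 vs {0.19, 0.16} → pass.
0 of 2 fail.

0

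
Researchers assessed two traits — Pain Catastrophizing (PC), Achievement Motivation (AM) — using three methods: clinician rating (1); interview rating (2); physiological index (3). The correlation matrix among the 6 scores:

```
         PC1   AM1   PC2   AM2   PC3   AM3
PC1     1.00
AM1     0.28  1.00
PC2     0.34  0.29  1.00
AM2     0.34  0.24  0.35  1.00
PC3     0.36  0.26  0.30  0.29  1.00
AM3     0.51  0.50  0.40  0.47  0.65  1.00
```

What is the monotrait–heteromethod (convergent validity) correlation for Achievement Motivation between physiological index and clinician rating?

0.50

Same trait (AM), different methods: r(AM3, AM1) = 0.50.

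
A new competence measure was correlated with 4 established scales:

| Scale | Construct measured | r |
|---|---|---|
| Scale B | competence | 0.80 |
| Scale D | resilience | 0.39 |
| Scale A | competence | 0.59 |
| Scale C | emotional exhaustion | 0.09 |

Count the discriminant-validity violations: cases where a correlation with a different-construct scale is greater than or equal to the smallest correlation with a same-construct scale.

Convergent (same construct = competence): Scale B, Scale A.
Smallest convergent = 0.59. Discriminant values: 0.39, 0.09; count ≥ 0.59 → 0.

0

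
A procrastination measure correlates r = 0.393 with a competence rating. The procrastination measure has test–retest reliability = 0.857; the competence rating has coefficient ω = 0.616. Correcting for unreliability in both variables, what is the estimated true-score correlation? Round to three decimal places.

0.541

r_true = r_obs / √(r_xx · r_yy) = 0.393 / √(0.857 × 0.616) = 0.393 / √0.527912 = 0.393 / 0.7266 ≈ 0.541.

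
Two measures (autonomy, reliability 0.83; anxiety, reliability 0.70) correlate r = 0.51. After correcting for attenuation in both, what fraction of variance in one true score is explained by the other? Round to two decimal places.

Disattenuated r = 0.51 / √(0.83 × 0.70) = 0.51 / 0.7622 = 0.6691.
Shared true-score variance = 0.6691² = 0.4477 ≈ 0.45.

0.45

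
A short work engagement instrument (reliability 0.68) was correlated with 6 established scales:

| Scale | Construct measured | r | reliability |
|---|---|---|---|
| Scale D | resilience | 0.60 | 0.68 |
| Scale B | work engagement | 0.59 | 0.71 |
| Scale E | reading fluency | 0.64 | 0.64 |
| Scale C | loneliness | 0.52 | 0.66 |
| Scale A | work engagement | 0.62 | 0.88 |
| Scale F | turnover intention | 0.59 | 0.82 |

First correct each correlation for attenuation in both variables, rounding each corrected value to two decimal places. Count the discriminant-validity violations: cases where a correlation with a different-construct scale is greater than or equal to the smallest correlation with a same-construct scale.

2

Disattenuated r (r / √(r_scale · r_new)):
  Scale D (disc): 0.60 / √(0.68·0.68) = 0.88
  Scale B (conv): 0.59 / √(0.71·0.68) = 0.85
  Scale E (disc): 0.64 / √(0.64·0.68) = 0.97
  Scale C (disc): 0.52 / √(0.66·0.68) = 0.78
  Scale A (conv): 0.62 / √(0.88·0.68) = 0.80
  Scale F (disc): 0.59 / √(0.82·0.68) = 0.79
Smallest convergent = 0.80. Discriminant values: 0.88, 0.97, 0.78, 0.79; count ≥ 0.80 → 2.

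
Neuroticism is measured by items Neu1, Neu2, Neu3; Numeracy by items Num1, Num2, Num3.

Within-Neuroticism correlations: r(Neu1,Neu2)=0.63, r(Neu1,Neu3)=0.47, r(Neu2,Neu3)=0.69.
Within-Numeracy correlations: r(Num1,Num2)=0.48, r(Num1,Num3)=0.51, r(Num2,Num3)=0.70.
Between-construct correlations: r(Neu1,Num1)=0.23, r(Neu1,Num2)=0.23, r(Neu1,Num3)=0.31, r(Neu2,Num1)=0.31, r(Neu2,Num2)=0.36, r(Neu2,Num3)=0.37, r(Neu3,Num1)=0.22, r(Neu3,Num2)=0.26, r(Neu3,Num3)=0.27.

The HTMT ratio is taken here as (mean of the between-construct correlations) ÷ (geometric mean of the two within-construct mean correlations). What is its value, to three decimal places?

0.491

Mean between = 2.56/9 = 0.2844.
Mean within-Neu = 1.79/3 = 0.5967; mean within-Num = 1.69/3 = 0.5633.
Geometric mean = √(0.5967 × 0.5633) = 0.5798.
HTMT = 0.2844 / 0.5798 = 0.491.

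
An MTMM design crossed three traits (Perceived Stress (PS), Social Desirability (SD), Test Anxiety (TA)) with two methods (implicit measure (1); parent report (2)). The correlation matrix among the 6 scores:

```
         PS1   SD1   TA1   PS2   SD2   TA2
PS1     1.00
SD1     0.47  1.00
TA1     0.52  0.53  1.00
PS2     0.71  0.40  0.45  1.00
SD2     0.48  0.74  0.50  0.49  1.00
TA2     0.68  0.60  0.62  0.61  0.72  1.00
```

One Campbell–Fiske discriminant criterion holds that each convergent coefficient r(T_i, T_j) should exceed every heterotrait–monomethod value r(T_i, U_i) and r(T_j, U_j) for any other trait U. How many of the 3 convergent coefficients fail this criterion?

1

Each convergent coefficient versus the relevant comparison correlations:
PS (methods 1·2): 0.71 vs {0.47, 0.49, 0.52, 0.61} → pass.
SD (methods 1·2): 0.74 vs {0.47, 0.49, 0.53, 0.72} → pass.
TA (methods 1·2): 0.62 vs {0.52, 0.61, 0.53, 0.72} → fail.
1 of 3 fail.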